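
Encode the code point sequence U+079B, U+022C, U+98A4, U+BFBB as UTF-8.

DE 9B C8 AC E9 A2 A4 EB BE BB

U+079B: 2-byte form → DE 9B.
U+022C: 2-byte form → C8 AC.
U+98A4: 3-byte form → E9 A2 A4.
U+BFBB: 3-byte form → EB BE BB.
Concatenated (10 bytes): DE 9B C8 AC E9 A2 A4 EB BE BB.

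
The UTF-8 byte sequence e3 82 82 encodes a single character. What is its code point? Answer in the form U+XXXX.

Leading byte 0xE3 = 11100011 matches 1110xxxx → 3-byte sequence.
Byte 1: 0xE3 = 11100011, payload 0011 (4 bits).
Byte 2: 0x82 = 10000010 (10xxxxxx ✓), payload 000010.
Byte 3: 0x82 = 10000010 (10xxxxxx ✓), payload 000010.
Concatenate: 0011000010000010 = 0x3082 (16 bits → U+3082).

U+3082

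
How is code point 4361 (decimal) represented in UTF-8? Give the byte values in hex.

U+1109 = 0x1109 = 4361 decimal. In range U+0800–U+FFFF → 3-byte form: 1110xxxx 10xxxxxx 10xxxxxx.
Binary (16 bits): 0001000100001001.
Split 4+6+6: 0001 | 000100 | 001001.
Byte 1: 11100001 = 0xE1.
Byte 2: 10000100 = 0x84.
Byte 3: 10001001 = 0x89.

E1 84 89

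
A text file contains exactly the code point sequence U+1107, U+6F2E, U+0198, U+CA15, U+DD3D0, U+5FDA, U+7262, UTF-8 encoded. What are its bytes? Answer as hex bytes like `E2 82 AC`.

E1 84 87 E6 BC AE C6 98 EC A8 95 F3 9D 8F 90 E5 BF 9A E7 89 A2

U+1107: 3-byte form → E1 84 87.
U+6F2E: 3-byte form → E6 BC AE.
U+0198: 2-byte form → C6 98.
U+CA15: 3-byte form → EC A8 95.
U+DD3D0: 4-byte form → F3 9D 8F 90.
U+5FDA: 3-byte form → E5 BF 9A.
U+7262: 3-byte form → E7 89 A2.
Concatenated (21 bytes): E1 84 87 E6 BC AE C6 98 EC A8 95 F3 9D 8F 90 E5 BF 9A E7 89 A2.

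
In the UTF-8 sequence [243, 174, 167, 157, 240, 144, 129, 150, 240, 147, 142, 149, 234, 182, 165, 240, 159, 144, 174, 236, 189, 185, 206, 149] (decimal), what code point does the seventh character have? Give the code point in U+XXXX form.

Offset 0: leading byte 0xF3 = 11110011 → 4-byte char #1 = F3 AE A7 9D.
Offset 4: leading byte 0xF0 = 11110000 → 4-byte char #2 = F0 90 81 96.
Offset 8: leading byte 0xF0 = 11110000 → 4-byte char #3 = F0 93 8E 95.
Offset 12: leading byte 0xEA = 11101010 → 3-byte char #4 = EA B6 A5.
Offset 15: leading byte 0xF0 = 11110000 → 4-byte char #5 = F0 9F 90 AE.
Offset 19: leading byte 0xEC = 11101100 → 3-byte char #6 = EC BD B9.
Offset 22: leading byte 0xCE = 11001110 → 2-byte char #7 = CE 95.
Leading byte 0xCE = 11001110 matches 110xxxxx → 2-byte sequence.
Byte 1: 0xCE = 11001110, payload 01110 (5 bits).
Byte 2: 0x95 = 10010101 (10xxxxxx ✓), payload 010101.
Concatenate: 01110010101 = 0x395 (11 bits → U+0395).

U+0395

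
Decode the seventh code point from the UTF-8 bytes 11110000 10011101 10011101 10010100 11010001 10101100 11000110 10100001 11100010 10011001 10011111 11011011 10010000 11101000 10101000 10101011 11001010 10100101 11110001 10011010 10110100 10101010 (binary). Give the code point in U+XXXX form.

Offset 0: leading byte 0xF0 = 11110000 → 4-byte char #1 = F0 9D 9D 94.
Offset 4: leading byte 0xD1 = 11010001 → 2-byte char #2 = D1 AC.
Offset 6: leading byte 0xC6 = 11000110 → 2-byte char #3 = C6 A1.
Offset 8: leading byte 0xE2 = 11100010 → 3-byte char #4 = E2 99 9F.
Offset 11: leading byte 0xDB = 11011011 → 2-byte char #5 = DB 90.
Offset 13: leading byte 0xE8 = 11101000 → 3-byte char #6 = E8 A8 AB.
Offset 16: leading byte 0xCA = 11001010 → 2-byte char #7 = CA A5.
Leading byte 0xCA = 11001010 matches 110xxxxx → 2-byte sequence.
Byte 1: 0xCA = 11001010, payload 01010 (5 bits).
Byte 2: 0xA5 = 10100101 (10xxxxxx ✓), payload 100101.
Concatenate: 01010100101 = 0x2A5 (11 bits → U+02A5).

U+02A5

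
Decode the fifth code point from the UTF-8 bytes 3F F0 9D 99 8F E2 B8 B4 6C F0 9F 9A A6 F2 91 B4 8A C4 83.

U+1F6A6

Offset 0: leading byte 0x3F = 00111111 → 1-byte char #1 = 3F.
Offset 1: leading byte 0xF0 = 11110000 → 4-byte char #2 = F0 9D 99 8F.
Offset 5: leading byte 0xE2 = 11100010 → 3-byte char #3 = E2 B8 B4.
Offset 8: leading byte 0x6C = 01101100 → 1-byte char #4 = 6C.
Offset 9: leading byte 0xF0 = 11110000 → 4-byte char #5 = F0 9F 9A A6.
Leading byte 0xF0 = 11110000 matches 11110xxx → 4-byte sequence.
Byte 1: 0xF0 = 11110000, payload 000 (3 bits).
Byte 2: 0x9F = 10011111 (10xxxxxx ✓), payload 011111.
Byte 3: 0x9A = 10011010 (10xxxxxx ✓), payload 011010.
Byte 4: 0xA6 = 10100110 (10xxxxxx ✓), payload 100110.
Concatenate: 000011111011010100110 = 0x1F6A6 (21 bits → U+1F6A6).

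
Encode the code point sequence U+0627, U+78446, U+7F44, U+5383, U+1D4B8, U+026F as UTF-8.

D8 A7 F1 B8 91 86 E7 BD 84 E5 8E 83 F0 9D 92 B8 C9 AF

U+0627: 2-byte form → D8 A7.
U+78446: 4-byte form → F1 B8 91 86.
U+7F44: 3-byte form → E7 BD 84.
U+5383: 3-byte form → E5 8E 83.
U+1D4B8: 4-byte form → F0 9D 92 B8.
U+026F: 2-byte form → C9 AF.
Concatenated (18 bytes): D8 A7 F1 B8 91 86 E7 BD 84 E5 8E 83 F0 9D 92 B8 C9 AF.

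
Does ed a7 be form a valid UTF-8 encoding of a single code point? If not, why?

Structurally a 3-byte sequence; payload = 0xD9FE.
But 0xD9FE is in U+D800–U+DFFF, the surrogate range. Surrogates are not Unicode scalar values and are forbidden in UTF-8.

invalid (encodes a surrogate (U+D800–U+DFFF))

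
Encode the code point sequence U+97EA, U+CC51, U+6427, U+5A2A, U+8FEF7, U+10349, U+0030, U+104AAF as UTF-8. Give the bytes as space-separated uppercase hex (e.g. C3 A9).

U+97EA: 3-byte form → E9 9F AA.
U+CC51: 3-byte form → EC B1 91.
U+6427: 3-byte form → E6 90 A7.
U+5A2A: 3-byte form → E5 A8 AA.
U+8FEF7: 4-byte form → F2 8F BB B7.
U+10349: 4-byte form → F0 90 8D 89.
U+0030: 1-byte form → 30.
U+104AAF: 4-byte form → F4 84 AA AF.
Concatenated (25 bytes): E9 9F AA EC B1 91 E6 90 A7 E5 A8 AA F2 8F BB B7 F0 90 8D 89 30 F4 84 AA AF.

E9 9F AA EC B1 91 E6 90 A7 E5 A8 AA F2 8F BB B7 F0 90 8D 89 30 F4 84 AA AF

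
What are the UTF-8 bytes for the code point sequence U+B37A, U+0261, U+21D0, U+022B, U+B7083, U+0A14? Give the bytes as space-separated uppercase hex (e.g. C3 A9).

U+B37A: 3-byte form → EB 8D BA.
U+0261: 2-byte form → C9 A1.
U+21D0: 3-byte form → E2 87 90.
U+022B: 2-byte form → C8 AB.
U+B7083: 4-byte form → F2 B7 82 83.
U+0A14: 3-byte form → E0 A8 94.
Concatenated (17 bytes): EB 8D BA C9 A1 E2 87 90 C8 AB F2 B7 82 83 E0 A8 94.

EB 8D BA C9 A1 E2 87 90 C8 AB F2 B7 82 83 E0 A8 94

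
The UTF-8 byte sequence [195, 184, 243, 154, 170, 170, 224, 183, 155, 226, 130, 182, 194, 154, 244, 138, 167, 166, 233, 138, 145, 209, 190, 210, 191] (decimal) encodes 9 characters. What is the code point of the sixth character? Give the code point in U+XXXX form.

U+10A9E6

Offset 0: leading byte 0xC3 = 11000011 → 2-byte char #1 = C3 B8.
Offset 2: leading byte 0xF3 = 11110011 → 4-byte char #2 = F3 9A AA AA.
Offset 6: leading byte 0xE0 = 11100000 → 3-byte char #3 = E0 B7 9B.
Offset 9: leading byte 0xE2 = 11100010 → 3-byte char #4 = E2 82 B6.
Offset 12: leading byte 0xC2 = 11000010 → 2-byte char #5 = C2 9A.
Offset 14: leading byte 0xF4 = 11110100 → 4-byte char #6 = F4 8A A7 A6.
Leading byte 0xF4 = 11110100 matches 11110xxx → 4-byte sequence.
Byte 1: 0xF4 = 11110100, payload 100 (3 bits).
Byte 2: 0x8A = 10001010 (10xxxxxx ✓), payload 001010.
Byte 3: 0xA7 = 10100111 (10xxxxxx ✓), payload 100111.
Byte 4: 0xA6 = 10100110 (10xxxxxx ✓), payload 100110.
Concatenate: 100001010100111100110 = 0x10A9E6 (21 bits → U+10A9E6).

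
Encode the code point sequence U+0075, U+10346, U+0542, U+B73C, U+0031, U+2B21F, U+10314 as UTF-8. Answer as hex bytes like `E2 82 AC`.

75 F0 90 8D 86 D5 82 EB 9C BC 31 F0 AB 88 9F F0 90 8C 94

U+0075: 1-byte form → 75.
U+10346: 4-byte form → F0 90 8D 86.
U+0542: 2-byte form → D5 82.
U+B73C: 3-byte form → EB 9C BC.
U+0031: 1-byte form → 31.
U+2B21F: 4-byte form → F0 AB 88 9F.
U+10314: 4-byte form → F0 90 8C 94.
Concatenated (19 bytes): 75 F0 90 8D 86 D5 82 EB 9C BC 31 F0 AB 88 9F F0 90 8C 94.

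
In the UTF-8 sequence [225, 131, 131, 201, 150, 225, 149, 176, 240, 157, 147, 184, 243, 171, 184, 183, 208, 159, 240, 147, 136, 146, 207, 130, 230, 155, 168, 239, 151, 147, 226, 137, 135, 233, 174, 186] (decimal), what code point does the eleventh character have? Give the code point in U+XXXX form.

U+2247

Offset 0: leading byte 0xE1 = 11100001 → 3-byte char #1 = E1 83 83.
Offset 3: leading byte 0xC9 = 11001001 → 2-byte char #2 = C9 96.
Offset 5: leading byte 0xE1 = 11100001 → 3-byte char #3 = E1 95 B0.
Offset 8: leading byte 0xF0 = 11110000 → 4-byte char #4 = F0 9D 93 B8.
Offset 12: leading byte 0xF3 = 11110011 → 4-byte char #5 = F3 AB B8 B7.
Offset 16: leading byte 0xD0 = 11010000 → 2-byte char #6 = D0 9F.
Offset 18: leading byte 0xF0 = 11110000 → 4-byte char #7 = F0 93 88 92.
Offset 22: leading byte 0xCF = 11001111 → 2-byte char #8 = CF 82.
Offset 24: leading byte 0xE6 = 11100110 → 3-byte char #9 = E6 9B A8.
Offset 27: leading byte 0xEF = 11101111 → 3-byte char #10 = EF 97 93.
Offset 30: leading byte 0xE2 = 11100010 → 3-byte char #11 = E2 89 87.
Leading byte 0xE2 = 11100010 matches 1110xxxx → 3-byte sequence.
Byte 1: 0xE2 = 11100010, payload 0010 (4 bits).
Byte 2: 0x89 = 10001001 (10xxxxxx ✓), payload 001001.
Byte 3: 0x87 = 10000111 (10xxxxxx ✓), payload 000111.
Concatenate: 0010001001000111 = 0x2247 (16 bits → U+2247).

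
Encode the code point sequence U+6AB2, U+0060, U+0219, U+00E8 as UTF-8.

E6 AA B2 60 C8 99 C3 A8

U+6AB2: 3-byte form → E6 AA B2.
U+0060: 1-byte form → 60.
U+0219: 2-byte form → C8 99.
U+00E8: 2-byte form → C3 A8.
Concatenated (8 bytes): E6 AA B2 60 C8 99 C3 A8.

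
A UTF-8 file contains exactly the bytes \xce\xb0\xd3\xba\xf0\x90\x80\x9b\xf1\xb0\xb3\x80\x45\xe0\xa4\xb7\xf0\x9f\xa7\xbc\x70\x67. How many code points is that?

9

Byte at offset 0: 0xCE = 11001110 → 2-byte char (#1). Advance 2.
Byte at offset 2: 0xD3 = 11010011 → 2-byte char (#2). Advance 2.
Byte at offset 4: 0xF0 = 11110000 → 4-byte char (#3). Advance 4.
Byte at offset 8: 0xF1 = 11110001 → 4-byte char (#4). Advance 4.
Byte at offset 12: 0x45 = 01000101 → 1-byte char (#5). Advance 1.
Byte at offset 13: 0xE0 = 11100000 → 3-byte char (#6). Advance 3.
Byte at offset 16: 0xF0 = 11110000 → 4-byte char (#7). Advance 4.
Byte at offset 20: 0x70 = 01110000 → 1-byte char (#8). Advance 1.
Byte at offset 21: 0x67 = 01100111 → 1-byte char (#9). Advance 1.
Reached end at offset 22 after 9 code points.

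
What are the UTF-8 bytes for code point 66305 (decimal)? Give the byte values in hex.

U+10301 = 0x10301 = 66305 decimal. In range U+10000–U+10FFFF → 4-byte form: 11110xxx 10xxxxxx 10xxxxxx 10xxxxxx.
Binary (21 bits): 000010000001100000001.
Split 3+6+6+6: 000 | 010000 | 001100 | 000001.
Byte 1: 11110000 = 0xF0.
Byte 2: 10010000 = 0x90.
Byte 3: 10001100 = 0x8C.
Byte 4: 10000001 = 0x81.

F0 90 8C 81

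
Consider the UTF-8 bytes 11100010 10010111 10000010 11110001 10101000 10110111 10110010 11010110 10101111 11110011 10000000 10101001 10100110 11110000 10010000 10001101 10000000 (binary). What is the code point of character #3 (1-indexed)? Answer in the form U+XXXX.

Offset 0: leading byte 0xE2 = 11100010 → 3-byte char #1 = E2 97 82.
Offset 3: leading byte 0xF1 = 11110001 → 4-byte char #2 = F1 A8 B7 B2.
Offset 7: leading byte 0xD6 = 11010110 → 2-byte char #3 = D6 AF.
Leading byte 0xD6 = 11010110 matches 110xxxxx → 2-byte sequence.
Byte 1: 0xD6 = 11010110, payload 10110 (5 bits).
Byte 2: 0xAF = 10101111 (10xxxxxx ✓), payload 101111.
Concatenate: 10110101111 = 0x5AF (11 bits → U+05AF).

U+05AF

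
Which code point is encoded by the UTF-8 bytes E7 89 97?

Leading byte 0xE7 = 11100111 matches 1110xxxx → 3-byte sequence.
Byte 1: 0xE7 = 11100111, payload 0111 (4 bits).
Byte 2: 0x89 = 10001001 (10xxxxxx ✓), payload 001001.
Byte 3: 0x97 = 10010111 (10xxxxxx ✓), payload 010111.
Concatenate: 0111001001010111 = 0x7257 (16 bits → U+7257).

U+7257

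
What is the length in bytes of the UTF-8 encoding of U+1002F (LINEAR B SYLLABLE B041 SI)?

4

U+1002F = 0x1002F. UTF-8 uses 1 byte below 0x80, 2 below 0x800, 3 below 0x10000, 4 up to 0x10FFFF. 0x1002F is in U+10000–U+10FFFF → 4 bytes.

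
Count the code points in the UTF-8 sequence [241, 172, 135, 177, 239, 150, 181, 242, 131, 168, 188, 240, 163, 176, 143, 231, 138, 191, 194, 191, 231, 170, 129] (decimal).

7

Byte at offset 0: 0xF1 = 11110001 → 4-byte char (#1). Advance 4.
Byte at offset 4: 0xEF = 11101111 → 3-byte char (#2). Advance 3.
Byte at offset 7: 0xF2 = 11110010 → 4-byte char (#3). Advance 4.
Byte at offset 11: 0xF0 = 11110000 → 4-byte char (#4). Advance 4.
Byte at offset 15: 0xE7 = 11100111 → 3-byte char (#5). Advance 3.
Byte at offset 18: 0xC2 = 11000010 → 2-byte char (#6). Advance 2.
Byte at offset 20: 0xE7 = 11100111 → 3-byte char (#7). Advance 3.
Reached end at offset 23 after 7 code points.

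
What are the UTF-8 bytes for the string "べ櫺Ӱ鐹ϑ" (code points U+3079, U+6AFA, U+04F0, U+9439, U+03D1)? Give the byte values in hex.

U+3079: 3-byte form → E3 81 B9.
U+6AFA: 3-byte form → E6 AB BA.
U+04F0: 2-byte form → D3 B0.
U+9439: 3-byte form → E9 90 B9.
U+03D1: 2-byte form → CF 91.
Concatenated (13 bytes): E3 81 B9 E6 AB BA D3 B0 E9 90 B9 CF 91.

E3 81 B9 E6 AB BA D3 B0 E9 90 B9 CF 91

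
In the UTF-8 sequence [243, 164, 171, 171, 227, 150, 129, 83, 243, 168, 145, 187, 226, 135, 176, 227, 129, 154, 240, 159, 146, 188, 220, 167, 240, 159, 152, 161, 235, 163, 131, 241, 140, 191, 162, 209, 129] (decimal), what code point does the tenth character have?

U+B8C3

Offset 0: leading byte 0xF3 = 11110011 → 4-byte char #1 = F3 A4 AB AB.
Offset 4: leading byte 0xE3 = 11100011 → 3-byte char #2 = E3 96 81.
Offset 7: leading byte 0x53 = 01010011 → 1-byte char #3 = 53.
Offset 8: leading byte 0xF3 = 11110011 → 4-byte char #4 = F3 A8 91 BB.
Offset 12: leading byte 0xE2 = 11100010 → 3-byte char #5 = E2 87 B0.
Offset 15: leading byte 0xE3 = 11100011 → 3-byte char #6 = E3 81 9A.
Offset 18: leading byte 0xF0 = 11110000 → 4-byte char #7 = F0 9F 92 BC.
Offset 22: leading byte 0xDC = 11011100 → 2-byte char #8 = DC A7.
Offset 24: leading byte 0xF0 = 11110000 → 4-byte char #9 = F0 9F 98 A1.
Offset 28: leading byte 0xEB = 11101011 → 3-byte char #10 = EB A3 83.
Leading byte 0xEB = 11101011 matches 1110xxxx → 3-byte sequence.
Byte 1: 0xEB = 11101011, payload 1011 (4 bits).
Byte 2: 0xA3 = 10100011 (10xxxxxx ✓), payload 100011.
Byte 3: 0x83 = 10000011 (10xxxxxx ✓), payload 000011.
Concatenate: 1011100011000011 = 0xB8C3 (16 bits → U+B8C3).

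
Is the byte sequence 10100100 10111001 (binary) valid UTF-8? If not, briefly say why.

invalid (continuation byte with no leading byte)

Byte 0xA4 = 10100100 has the form 10xxxxxx — a continuation byte — but there is no preceding leading byte.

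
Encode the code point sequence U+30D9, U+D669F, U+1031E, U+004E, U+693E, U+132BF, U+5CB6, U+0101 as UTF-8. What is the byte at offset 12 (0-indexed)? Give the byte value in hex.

0xE6

U+30D9 → 3-byte form E3 83 99 at offsets 0–2.
U+D669F → 4-byte form F3 96 9A 9F at offsets 3–6.
U+1031E → 4-byte form F0 90 8C 9E at offsets 7–10.
U+004E → 1-byte form 4E at offsets 11–11.
U+693E → 3-byte form E6 A4 BE at offsets 12–14.
Offset 12 falls in char 5's range; it's byte 1 of E6 A4 BE = 0xE6.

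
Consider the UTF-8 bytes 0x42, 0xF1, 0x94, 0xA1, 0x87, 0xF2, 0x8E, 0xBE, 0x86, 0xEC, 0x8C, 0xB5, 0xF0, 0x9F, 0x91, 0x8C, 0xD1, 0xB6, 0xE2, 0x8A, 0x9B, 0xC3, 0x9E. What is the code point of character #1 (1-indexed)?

Offset 0: leading byte 0x42 = 01000010 → 1-byte char #1 = 42.
Leading byte 0x42 = 01000010 matches 0xxxxxxx → 1-byte sequence.
Byte 1: 0x42 = 01000010, payload 1000010 (7 bits).
Concatenate: 1000010 = 0x42 (7 bits → U+0042).

U+0042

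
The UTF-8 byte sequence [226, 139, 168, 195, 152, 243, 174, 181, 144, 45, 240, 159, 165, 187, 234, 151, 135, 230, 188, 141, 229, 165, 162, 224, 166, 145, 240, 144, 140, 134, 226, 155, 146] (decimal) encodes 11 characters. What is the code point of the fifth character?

U+1F97B

Offset 0: leading byte 0xE2 = 11100010 → 3-byte char #1 = E2 8B A8.
Offset 3: leading byte 0xC3 = 11000011 → 2-byte char #2 = C3 98.
Offset 5: leading byte 0xF3 = 11110011 → 4-byte char #3 = F3 AE B5 90.
Offset 9: leading byte 0x2D = 00101101 → 1-byte char #4 = 2D.
Offset 10: leading byte 0xF0 = 11110000 → 4-byte char #5 = F0 9F A5 BB.
Leading byte 0xF0 = 11110000 matches 11110xxx → 4-byte sequence.
Byte 1: 0xF0 = 11110000, payload 000 (3 bits).
Byte 2: 0x9F = 10011111 (10xxxxxx ✓), payload 011111.
Byte 3: 0xA5 = 10100101 (10xxxxxx ✓), payload 100101.
Byte 4: 0xBB = 10111011 (10xxxxxx ✓), payload 111011.
Concatenate: 000011111100101111011 = 0x1F97B (21 bits → U+1F97B).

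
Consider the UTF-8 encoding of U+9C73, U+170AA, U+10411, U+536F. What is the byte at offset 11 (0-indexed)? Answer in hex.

U+9C73 → 3-byte form E9 B1 B3 at offsets 0–2.
U+170AA → 4-byte form F0 97 82 AA at offsets 3–6.
U+10411 → 4-byte form F0 90 90 91 at offsets 7–10.
U+536F → 3-byte form E5 8D AF at offsets 11–13.
Offset 11 falls in char 4's range; it's byte 1 of E5 8D AF = 0xE5.

0xE5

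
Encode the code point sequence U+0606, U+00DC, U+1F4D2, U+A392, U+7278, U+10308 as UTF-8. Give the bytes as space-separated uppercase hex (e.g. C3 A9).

U+0606: 2-byte form → D8 86.
U+00DC: 2-byte form → C3 9C.
U+1F4D2: 4-byte form → F0 9F 93 92.
U+A392: 3-byte form → EA 8E 92.
U+7278: 3-byte form → E7 89 B8.
U+10308: 4-byte form → F0 90 8C 88.
Concatenated (18 bytes): D8 86 C3 9C F0 9F 93 92 EA 8E 92 E7 89 B8 F0 90 8C 88.

D8 86 C3 9C F0 9F 93 92 EA 8E 92 E7 89 B8 F0 90 8C 88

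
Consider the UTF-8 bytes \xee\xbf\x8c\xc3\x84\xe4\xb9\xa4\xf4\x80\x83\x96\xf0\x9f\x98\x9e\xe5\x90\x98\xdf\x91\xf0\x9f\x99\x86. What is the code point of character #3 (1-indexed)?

U+4E64

Offset 0: leading byte 0xEE = 11101110 → 3-byte char #1 = EE BF 8C.
Offset 3: leading byte 0xC3 = 11000011 → 2-byte char #2 = C3 84.
Offset 5: leading byte 0xE4 = 11100100 → 3-byte char #3 = E4 B9 A4.
Leading byte 0xE4 = 11100100 matches 1110xxxx → 3-byte sequence.
Byte 1: 0xE4 = 11100100, payload 0100 (4 bits).
Byte 2: 0xB9 = 10111001 (10xxxxxx ✓), payload 111001.
Byte 3: 0xA4 = 10100100 (10xxxxxx ✓), payload 100100.
Concatenate: 0100111001100100 = 0x4E64 (16 bits → U+4E64).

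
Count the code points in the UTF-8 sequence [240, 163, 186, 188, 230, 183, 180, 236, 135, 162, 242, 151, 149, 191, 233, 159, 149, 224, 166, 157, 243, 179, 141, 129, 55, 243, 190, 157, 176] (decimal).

9

Byte at offset 0: 0xF0 = 11110000 → 4-byte char (#1). Advance 4.
Byte at offset 4: 0xE6 = 11100110 → 3-byte char (#2). Advance 3.
Byte at offset 7: 0xEC = 11101100 → 3-byte char (#3). Advance 3.
Byte at offset 10: 0xF2 = 11110010 → 4-byte char (#4). Advance 4.
Byte at offset 14: 0xE9 = 11101001 → 3-byte char (#5). Advance 3.
Byte at offset 17: 0xE0 = 11100000 → 3-byte char (#6). Advance 3.
Byte at offset 20: 0xF3 = 11110011 → 4-byte char (#7). Advance 4.
Byte at offset 24: 0x37 = 00110111 → 1-byte char (#8). Advance 1.
Byte at offset 25: 0xF3 = 11110011 → 4-byte char (#9). Advance 4.
Reached end at offset 29 after 9 code points.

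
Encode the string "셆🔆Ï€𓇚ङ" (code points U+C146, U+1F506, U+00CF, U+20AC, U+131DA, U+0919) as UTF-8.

U+C146: 3-byte form → EC 85 86.
U+1F506: 4-byte form → F0 9F 94 86.
U+00CF: 2-byte form → C3 8F.
U+20AC: 3-byte form → E2 82 AC.
U+131DA: 4-byte form → F0 93 87 9A.
U+0919: 3-byte form → E0 A4 99.
Concatenated (19 bytes): EC 85 86 F0 9F 94 86 C3 8F E2 82 AC F0 93 87 9A E0 A4 99.

EC 85 86 F0 9F 94 86 C3 8F E2 82 AC F0 93 87 9A E0 A4 99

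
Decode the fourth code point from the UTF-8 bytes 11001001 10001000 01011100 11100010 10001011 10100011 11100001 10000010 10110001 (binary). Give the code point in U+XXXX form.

U+10B1

Offset 0: leading byte 0xC9 = 11001001 → 2-byte char #1 = C9 88.
Offset 2: leading byte 0x5C = 01011100 → 1-byte char #2 = 5C.
Offset 3: leading byte 0xE2 = 11100010 → 3-byte char #3 = E2 8B A3.
Offset 6: leading byte 0xE1 = 11100001 → 3-byte char #4 = E1 82 B1.
Leading byte 0xE1 = 11100001 matches 1110xxxx → 3-byte sequence.
Byte 1: 0xE1 = 11100001, payload 0001 (4 bits).
Byte 2: 0x82 = 10000010 (10xxxxxx ✓), payload 000010.
Byte 3: 0xB1 = 10110001 (10xxxxxx ✓), payload 110001.
Concatenate: 0001000010110001 = 0x10B1 (16 bits → U+10B1).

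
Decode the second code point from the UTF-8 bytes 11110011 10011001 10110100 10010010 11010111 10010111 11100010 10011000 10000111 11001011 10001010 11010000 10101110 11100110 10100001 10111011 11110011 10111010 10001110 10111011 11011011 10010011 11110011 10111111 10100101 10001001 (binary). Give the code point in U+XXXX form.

U+05D7

Offset 0: leading byte 0xF3 = 11110011 → 4-byte char #1 = F3 99 B4 92.
Offset 4: leading byte 0xD7 = 11010111 → 2-byte char #2 = D7 97.
Leading byte 0xD7 = 11010111 matches 110xxxxx → 2-byte sequence.
Byte 1: 0xD7 = 11010111, payload 10111 (5 bits).
Byte 2: 0x97 = 10010111 (10xxxxxx ✓), payload 010111.
Concatenate: 10111010111 = 0x5D7 (11 bits → U+05D7).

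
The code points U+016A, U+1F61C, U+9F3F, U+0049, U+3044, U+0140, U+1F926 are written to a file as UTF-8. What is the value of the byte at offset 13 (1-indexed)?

0x84

1-indexed offset 13 is 0-indexed offset 12.
U+016A → 2-byte form C5 AA at offsets 0–1.
U+1F61C → 4-byte form F0 9F 98 9C at offsets 2–5.
U+9F3F → 3-byte form E9 BC BF at offsets 6–8.
U+0049 → 1-byte form 49 at offsets 9–9.
U+3044 → 3-byte form E3 81 84 at offsets 10–12.
Offset 12 falls in char 5's range; it's byte 3 of E3 81 84 = 0x84.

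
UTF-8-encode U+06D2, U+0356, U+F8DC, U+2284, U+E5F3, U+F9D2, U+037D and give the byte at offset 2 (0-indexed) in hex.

U+06D2 → 2-byte form DB 92 at offsets 0–1.
U+0356 → 2-byte form CD 96 at offsets 2–3.
Offset 2 falls in char 2's range; it's byte 1 of CD 96 = 0xCD.

0xCD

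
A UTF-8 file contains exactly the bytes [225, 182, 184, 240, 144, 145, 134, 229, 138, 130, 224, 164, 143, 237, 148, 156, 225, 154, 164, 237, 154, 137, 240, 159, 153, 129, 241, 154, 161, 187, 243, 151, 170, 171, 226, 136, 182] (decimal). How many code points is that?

11

Byte at offset 0: 0xE1 = 11100001 → 3-byte char (#1). Advance 3.
Byte at offset 3: 0xF0 = 11110000 → 4-byte char (#2). Advance 4.
Byte at offset 7: 0xE5 = 11100101 → 3-byte char (#3). Advance 3.
Byte at offset 10: 0xE0 = 11100000 → 3-byte char (#4). Advance 3.
Byte at offset 13: 0xED = 11101101 → 3-byte char (#5). Advance 3.
Byte at offset 16: 0xE1 = 11100001 → 3-byte char (#6). Advance 3.
Byte at offset 19: 0xED = 11101101 → 3-byte char (#7). Advance 3.
Byte at offset 22: 0xF0 = 11110000 → 4-byte char (#8). Advance 4.
Byte at offset 26: 0xF1 = 11110001 → 4-byte char (#9). Advance 4.
Byte at offset 30: 0xF3 = 11110011 → 4-byte char (#10). Advance 4.
Byte at offset 34: 0xE2 = 11100010 → 3-byte char (#11). Advance 3.
Reached end at offset 37 after 11 code points.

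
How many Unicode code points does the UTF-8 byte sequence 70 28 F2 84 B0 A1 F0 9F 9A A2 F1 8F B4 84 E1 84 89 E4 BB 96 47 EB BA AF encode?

9

Byte at offset 0: 0x70 = 01110000 → 1-byte char (#1). Advance 1.
Byte at offset 1: 0x28 = 00101000 → 1-byte char (#2). Advance 1.
Byte at offset 2: 0xF2 = 11110010 → 4-byte char (#3). Advance 4.
Byte at offset 6: 0xF0 = 11110000 → 4-byte char (#4). Advance 4.
Byte at offset 10: 0xF1 = 11110001 → 4-byte char (#5). Advance 4.
Byte at offset 14: 0xE1 = 11100001 → 3-byte char (#6). Advance 3.
Byte at offset 17: 0xE4 = 11100100 → 3-byte char (#7). Advance 3.
Byte at offset 20: 0x47 = 01000111 → 1-byte char (#8). Advance 1.
Byte at offset 21: 0xEB = 11101011 → 3-byte char (#9). Advance 3.
Reached end at offset 24 after 9 code points.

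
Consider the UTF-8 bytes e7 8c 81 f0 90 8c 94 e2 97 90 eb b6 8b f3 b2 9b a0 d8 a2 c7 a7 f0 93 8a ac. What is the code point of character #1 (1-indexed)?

Offset 0: leading byte 0xE7 = 11100111 → 3-byte char #1 = E7 8C 81.
Leading byte 0xE7 = 11100111 matches 1110xxxx → 3-byte sequence.
Byte 1: 0xE7 = 11100111, payload 0111 (4 bits).
Byte 2: 0x8C = 10001100 (10xxxxxx ✓), payload 001100.
Byte 3: 0x81 = 10000001 (10xxxxxx ✓), payload 000001.
Concatenate: 0111001100000001 = 0x7301 (16 bits → U+7301).

U+7301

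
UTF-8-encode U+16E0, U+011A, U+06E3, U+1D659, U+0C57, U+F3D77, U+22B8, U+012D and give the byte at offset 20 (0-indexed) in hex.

0xB8

U+16E0 → 3-byte form E1 9B A0 at offsets 0–2.
U+011A → 2-byte form C4 9A at offsets 3–4.
U+06E3 → 2-byte form DB A3 at offsets 5–6.
U+1D659 → 4-byte form F0 9D 99 99 at offsets 7–10.
U+0C57 → 3-byte form E0 B1 97 at offsets 11–13.
U+F3D77 → 4-byte form F3 B3 B5 B7 at offsets 14–17.
U+22B8 → 3-byte form E2 8A B8 at offsets 18–20.
Offset 20 falls in char 7's range; it's byte 3 of E2 8A B8 = 0xB8.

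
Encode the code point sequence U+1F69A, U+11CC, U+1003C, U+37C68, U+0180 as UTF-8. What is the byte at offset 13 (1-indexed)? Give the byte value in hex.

0xB7

1-indexed offset 13 is 0-indexed offset 12.
U+1F69A → 4-byte form F0 9F 9A 9A at offsets 0–3.
U+11CC → 3-byte form E1 87 8C at offsets 4–6.
U+1003C → 4-byte form F0 90 80 BC at offsets 7–10.
U+37C68 → 4-byte form F0 B7 B1 A8 at offsets 11–14.
Offset 12 falls in char 4's range; it's byte 2 of F0 B7 B1 A8 = 0xB7.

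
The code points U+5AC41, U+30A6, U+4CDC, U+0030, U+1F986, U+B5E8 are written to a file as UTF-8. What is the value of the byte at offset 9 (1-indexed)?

1-indexed offset 9 is 0-indexed offset 8.
U+5AC41 → 4-byte form F1 9A B1 81 at offsets 0–3.
U+30A6 → 3-byte form E3 82 A6 at offsets 4–6.
U+4CDC → 3-byte form E4 B3 9C at offsets 7–9.
Offset 8 falls in char 3's range; it's byte 2 of E4 B3 9C = 0xB3.

0xB3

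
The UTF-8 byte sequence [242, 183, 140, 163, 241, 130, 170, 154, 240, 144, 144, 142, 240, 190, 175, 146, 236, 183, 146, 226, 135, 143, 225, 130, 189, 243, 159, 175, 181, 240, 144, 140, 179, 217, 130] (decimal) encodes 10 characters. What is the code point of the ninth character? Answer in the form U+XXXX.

Offset 0: leading byte 0xF2 = 11110010 → 4-byte char #1 = F2 B7 8C A3.
Offset 4: leading byte 0xF1 = 11110001 → 4-byte char #2 = F1 82 AA 9A.
Offset 8: leading byte 0xF0 = 11110000 → 4-byte char #3 = F0 90 90 8E.
Offset 12: leading byte 0xF0 = 11110000 → 4-byte char #4 = F0 BE AF 92.
Offset 16: leading byte 0xEC = 11101100 → 3-byte char #5 = EC B7 92.
Offset 19: leading byte 0xE2 = 11100010 → 3-byte char #6 = E2 87 8F.
Offset 22: leading byte 0xE1 = 11100001 → 3-byte char #7 = E1 82 BD.
Offset 25: leading byte 0xF3 = 11110011 → 4-byte char #8 = F3 9F AF B5.
Offset 29: leading byte 0xF0 = 11110000 → 4-byte char #9 = F0 90 8C B3.
Leading byte 0xF0 = 11110000 matches 11110xxx → 4-byte sequence.
Byte 1: 0xF0 = 11110000, payload 000 (3 bits).
Byte 2: 0x90 = 10010000 (10xxxxxx ✓), payload 010000.
Byte 3: 0x8C = 10001100 (10xxxxxx ✓), payload 001100.
Byte 4: 0xB3 = 10110011 (10xxxxxx ✓), payload 110011.
Concatenate: 000010000001100110011 = 0x10333 (21 bits → U+10333).

U+10333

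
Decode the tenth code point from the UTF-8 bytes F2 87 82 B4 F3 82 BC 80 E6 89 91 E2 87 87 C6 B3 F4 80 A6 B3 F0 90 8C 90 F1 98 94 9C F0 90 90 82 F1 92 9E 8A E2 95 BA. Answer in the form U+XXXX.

U+5278A

Offset 0: leading byte 0xF2 = 11110010 → 4-byte char #1 = F2 87 82 B4.
Offset 4: leading byte 0xF3 = 11110011 → 4-byte char #2 = F3 82 BC 80.
Offset 8: leading byte 0xE6 = 11100110 → 3-byte char #3 = E6 89 91.
Offset 11: leading byte 0xE2 = 11100010 → 3-byte char #4 = E2 87 87.
Offset 14: leading byte 0xC6 = 11000110 → 2-byte char #5 = C6 B3.
Offset 16: leading byte 0xF4 = 11110100 → 4-byte char #6 = F4 80 A6 B3.
Offset 20: leading byte 0xF0 = 11110000 → 4-byte char #7 = F0 90 8C 90.
Offset 24: leading byte 0xF1 = 11110001 → 4-byte char #8 = F1 98 94 9C.
Offset 28: leading byte 0xF0 = 11110000 → 4-byte char #9 = F0 90 90 82.
Offset 32: leading byte 0xF1 = 11110001 → 4-byte char #10 = F1 92 9E 8A.
Leading byte 0xF1 = 11110001 matches 11110xxx → 4-byte sequence.
Byte 1: 0xF1 = 11110001, payload 001 (3 bits).
Byte 2: 0x92 = 10010010 (10xxxxxx ✓), payload 010010.
Byte 3: 0x9E = 10011110 (10xxxxxx ✓), payload 011110.
Byte 4: 0x8A = 10001010 (10xxxxxx ✓), payload 001010.
Concatenate: 001010010011110001010 = 0x5278A (21 bits → U+5278A).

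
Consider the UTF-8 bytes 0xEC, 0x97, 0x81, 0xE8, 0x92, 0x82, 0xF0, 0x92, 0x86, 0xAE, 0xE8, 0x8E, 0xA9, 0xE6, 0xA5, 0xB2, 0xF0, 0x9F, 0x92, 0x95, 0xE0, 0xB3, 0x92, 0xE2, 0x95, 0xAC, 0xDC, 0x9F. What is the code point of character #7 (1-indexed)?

Offset 0: leading byte 0xEC = 11101100 → 3-byte char #1 = EC 97 81.
Offset 3: leading byte 0xE8 = 11101000 → 3-byte char #2 = E8 92 82.
Offset 6: leading byte 0xF0 = 11110000 → 4-byte char #3 = F0 92 86 AE.
Offset 10: leading byte 0xE8 = 11101000 → 3-byte char #4 = E8 8E A9.
Offset 13: leading byte 0xE6 = 11100110 → 3-byte char #5 = E6 A5 B2.
Offset 16: leading byte 0xF0 = 11110000 → 4-byte char #6 = F0 9F 92 95.
Offset 20: leading byte 0xE0 = 11100000 → 3-byte char #7 = E0 B3 92.
Leading byte 0xE0 = 11100000 matches 1110xxxx → 3-byte sequence.
Byte 1: 0xE0 = 11100000, payload 0000 (4 bits).
Byte 2: 0xB3 = 10110011 (10xxxxxx ✓), payload 110011.
Byte 3: 0x92 = 10010010 (10xxxxxx ✓), payload 010010.
Concatenate: 0000110011010010 = 0xCD2 (16 bits → U+0CD2).

U+0CD2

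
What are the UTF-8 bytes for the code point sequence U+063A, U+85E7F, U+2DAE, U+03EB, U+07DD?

D8 BA F2 85 B9 BF E2 B6 AE CF AB DF 9D

U+063A: 2-byte form → D8 BA.
U+85E7F: 4-byte form → F2 85 B9 BF.
U+2DAE: 3-byte form → E2 B6 AE.
U+03EB: 2-byte form → CF AB.
U+07DD: 2-byte form → DF 9D.
Concatenated (13 bytes): D8 BA F2 85 B9 BF E2 B6 AE CF AB DF 9D.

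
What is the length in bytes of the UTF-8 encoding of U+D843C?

4

U+D843C = 0xD843C. UTF-8 uses 1 byte below 0x80, 2 below 0x800, 3 below 0x10000, 4 up to 0x10FFFF. 0xD843C is in U+10000–U+10FFFF → 4 bytes.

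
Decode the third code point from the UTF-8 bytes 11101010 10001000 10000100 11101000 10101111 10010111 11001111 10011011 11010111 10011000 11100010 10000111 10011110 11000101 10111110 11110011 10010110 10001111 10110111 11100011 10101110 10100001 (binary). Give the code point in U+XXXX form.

Offset 0: leading byte 0xEA = 11101010 → 3-byte char #1 = EA 88 84.
Offset 3: leading byte 0xE8 = 11101000 → 3-byte char #2 = E8 AF 97.
Offset 6: leading byte 0xCF = 11001111 → 2-byte char #3 = CF 9B.
Leading byte 0xCF = 11001111 matches 110xxxxx → 2-byte sequence.
Byte 1: 0xCF = 11001111, payload 01111 (5 bits).
Byte 2: 0x9B = 10011011 (10xxxxxx ✓), payload 011011.
Concatenate: 01111011011 = 0x3DB (11 bits → U+03DB).

U+03DB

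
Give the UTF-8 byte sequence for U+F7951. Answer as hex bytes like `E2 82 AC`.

U+F7951 = 0xF7951 = 1014097 decimal. In range U+10000–U+10FFFF → 4-byte form: 11110xxx 10xxxxxx 10xxxxxx 10xxxxxx.
Binary (21 bits): 011110111100101010001.
Split 3+6+6+6: 011 | 110111 | 100101 | 010001.
Byte 1: 11110011 = 0xF3.
Byte 2: 10110111 = 0xB7.
Byte 3: 10100101 = 0xA5.
Byte 4: 10010001 = 0x91.

F3 B7 A5 91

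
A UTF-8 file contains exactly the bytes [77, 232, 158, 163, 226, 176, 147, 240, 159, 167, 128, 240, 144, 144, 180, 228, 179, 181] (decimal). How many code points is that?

Byte at offset 0: 0x4D = 01001101 → 1-byte char (#1). Advance 1.
Byte at offset 1: 0xE8 = 11101000 → 3-byte char (#2). Advance 3.
Byte at offset 4: 0xE2 = 11100010 → 3-byte char (#3). Advance 3.
Byte at offset 7: 0xF0 = 11110000 → 4-byte char (#4). Advance 4.
Byte at offset 11: 0xF0 = 11110000 → 4-byte char (#5). Advance 4.
Byte at offset 15: 0xE4 = 11100100 → 3-byte char (#6). Advance 3.
Reached end at offset 18 after 6 code points.

6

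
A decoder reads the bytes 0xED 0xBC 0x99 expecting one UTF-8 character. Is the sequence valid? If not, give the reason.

invalid (encodes a surrogate (U+D800–U+DFFF))

Structurally a 3-byte sequence; payload = 0xDF19.
But 0xDF19 is in U+D800–U+DFFF, the surrogate range. Surrogates are not Unicode scalar values and are forbidden in UTF-8.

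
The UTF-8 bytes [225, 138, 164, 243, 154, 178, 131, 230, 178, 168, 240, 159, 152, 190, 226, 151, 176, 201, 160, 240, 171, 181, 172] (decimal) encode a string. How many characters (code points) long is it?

7

Byte at offset 0: 0xE1 = 11100001 → 3-byte char (#1). Advance 3.
Byte at offset 3: 0xF3 = 11110011 → 4-byte char (#2). Advance 4.
Byte at offset 7: 0xE6 = 11100110 → 3-byte char (#3). Advance 3.
Byte at offset 10: 0xF0 = 11110000 → 4-byte char (#4). Advance 4.
Byte at offset 14: 0xE2 = 11100010 → 3-byte char (#5). Advance 3.
Byte at offset 17: 0xC9 = 11001001 → 2-byte char (#6). Advance 2.
Byte at offset 19: 0xF0 = 11110000 → 4-byte char (#7). Advance 4.
Reached end at offset 23 after 7 code points.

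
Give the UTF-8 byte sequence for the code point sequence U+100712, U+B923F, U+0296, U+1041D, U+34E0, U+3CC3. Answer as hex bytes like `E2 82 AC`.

U+100712: 4-byte form → F4 80 9C 92.
U+B923F: 4-byte form → F2 B9 88 BF.
U+0296: 2-byte form → CA 96.
U+1041D: 4-byte form → F0 90 90 9D.
U+34E0: 3-byte form → E3 93 A0.
U+3CC3: 3-byte form → E3 B3 83.
Concatenated (20 bytes): F4 80 9C 92 F2 B9 88 BF CA 96 F0 90 90 9D E3 93 A0 E3 B3 83.

F4 80 9C 92 F2 B9 88 BF CA 96 F0 90 90 9D E3 93 A0 E3 B3 83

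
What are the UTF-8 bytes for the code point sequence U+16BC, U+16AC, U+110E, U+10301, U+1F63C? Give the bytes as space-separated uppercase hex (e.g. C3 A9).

U+16BC: 3-byte form → E1 9A BC.
U+16AC: 3-byte form → E1 9A AC.
U+110E: 3-byte form → E1 84 8E.
U+10301: 4-byte form → F0 90 8C 81.
U+1F63C: 4-byte form → F0 9F 98 BC.
Concatenated (17 bytes): E1 9A BC E1 9A AC E1 84 8E F0 90 8C 81 F0 9F 98 BC.

E1 9A BC E1 9A AC E1 84 8E F0 90 8C 81 F0 9F 98 BC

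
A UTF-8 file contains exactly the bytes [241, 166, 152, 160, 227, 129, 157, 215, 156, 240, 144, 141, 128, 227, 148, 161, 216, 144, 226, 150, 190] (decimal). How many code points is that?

Byte at offset 0: 0xF1 = 11110001 → 4-byte char (#1). Advance 4.
Byte at offset 4: 0xE3 = 11100011 → 3-byte char (#2). Advance 3.
Byte at offset 7: 0xD7 = 11010111 → 2-byte char (#3). Advance 2.
Byte at offset 9: 0xF0 = 11110000 → 4-byte char (#4). Advance 4.
Byte at offset 13: 0xE3 = 11100011 → 3-byte char (#5). Advance 3.
Byte at offset 16: 0xD8 = 11011000 → 2-byte char (#6). Advance 2.
Byte at offset 18: 0xE2 = 11100010 → 3-byte char (#7). Advance 3.
Reached end at offset 21 after 7 code points.

7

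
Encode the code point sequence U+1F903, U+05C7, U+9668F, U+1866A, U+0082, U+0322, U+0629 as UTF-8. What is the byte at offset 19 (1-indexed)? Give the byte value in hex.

1-indexed offset 19 is 0-indexed offset 18.
U+1F903 → 4-byte form F0 9F A4 83 at offsets 0–3.
U+05C7 → 2-byte form D7 87 at offsets 4–5.
U+9668F → 4-byte form F2 96 9A 8F at offsets 6–9.
U+1866A → 4-byte form F0 98 99 AA at offsets 10–13.
U+0082 → 2-byte form C2 82 at offsets 14–15.
U+0322 → 2-byte form CC A2 at offsets 16–17.
U+0629 → 2-byte form D8 A9 at offsets 18–19.
Offset 18 falls in char 7's range; it's byte 1 of D8 A9 = 0xD8.

0xD8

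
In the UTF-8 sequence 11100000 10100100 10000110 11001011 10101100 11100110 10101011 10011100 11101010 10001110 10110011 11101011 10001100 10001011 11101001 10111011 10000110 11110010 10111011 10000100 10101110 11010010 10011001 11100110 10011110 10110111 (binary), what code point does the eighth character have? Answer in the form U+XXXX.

Offset 0: leading byte 0xE0 = 11100000 → 3-byte char #1 = E0 A4 86.
Offset 3: leading byte 0xCB = 11001011 → 2-byte char #2 = CB AC.
Offset 5: leading byte 0xE6 = 11100110 → 3-byte char #3 = E6 AB 9C.
Offset 8: leading byte 0xEA = 11101010 → 3-byte char #4 = EA 8E B3.
Offset 11: leading byte 0xEB = 11101011 → 3-byte char #5 = EB 8C 8B.
Offset 14: leading byte 0xE9 = 11101001 → 3-byte char #6 = E9 BB 86.
Offset 17: leading byte 0xF2 = 11110010 → 4-byte char #7 = F2 BB 84 AE.
Offset 21: leading byte 0xD2 = 11010010 → 2-byte char #8 = D2 99.
Leading byte 0xD2 = 11010010 matches 110xxxxx → 2-byte sequence.
Byte 1: 0xD2 = 11010010, payload 10010 (5 bits).
Byte 2: 0x99 = 10011001 (10xxxxxx ✓), payload 011001.
Concatenate: 10010011001 = 0x499 (11 bits → U+0499).

U+0499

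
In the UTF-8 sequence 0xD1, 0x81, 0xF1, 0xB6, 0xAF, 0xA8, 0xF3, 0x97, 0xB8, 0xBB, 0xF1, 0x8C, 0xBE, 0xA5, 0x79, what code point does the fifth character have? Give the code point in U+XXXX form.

Offset 0: leading byte 0xD1 = 11010001 → 2-byte char #1 = D1 81.
Offset 2: leading byte 0xF1 = 11110001 → 4-byte char #2 = F1 B6 AF A8.
Offset 6: leading byte 0xF3 = 11110011 → 4-byte char #3 = F3 97 B8 BB.
Offset 10: leading byte 0xF1 = 11110001 → 4-byte char #4 = F1 8C BE A5.
Offset 14: leading byte 0x79 = 01111001 → 1-byte char #5 = 79.
Leading byte 0x79 = 01111001 matches 0xxxxxxx → 1-byte sequence.
Byte 1: 0x79 = 01111001, payload 1111001 (7 bits).
Concatenate: 1111001 = 0x79 (7 bits → U+0079).

U+0079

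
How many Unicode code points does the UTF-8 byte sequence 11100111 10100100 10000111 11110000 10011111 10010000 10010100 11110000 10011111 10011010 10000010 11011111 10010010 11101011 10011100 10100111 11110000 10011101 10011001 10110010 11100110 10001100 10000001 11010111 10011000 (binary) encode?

8

Byte at offset 0: 0xE7 = 11100111 → 3-byte char (#1). Advance 3.
Byte at offset 3: 0xF0 = 11110000 → 4-byte char (#2). Advance 4.
Byte at offset 7: 0xF0 = 11110000 → 4-byte char (#3). Advance 4.
Byte at offset 11: 0xDF = 11011111 → 2-byte char (#4). Advance 2.
Byte at offset 13: 0xEB = 11101011 → 3-byte char (#5). Advance 3.
Byte at offset 16: 0xF0 = 11110000 → 4-byte char (#6). Advance 4.
Byte at offset 20: 0xE6 = 11100110 → 3-byte char (#7). Advance 3.
Byte at offset 23: 0xD7 = 11010111 → 2-byte char (#8). Advance 2.
Reached end at offset 25 after 8 code points.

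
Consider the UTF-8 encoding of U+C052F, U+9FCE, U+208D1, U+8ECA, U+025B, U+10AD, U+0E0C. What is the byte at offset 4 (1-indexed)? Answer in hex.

1-indexed offset 4 is 0-indexed offset 3.
U+C052F → 4-byte form F3 80 94 AF at offsets 0–3.
Offset 3 falls in char 1's range; it's byte 4 of F3 80 94 AF = 0xAF.

0xAF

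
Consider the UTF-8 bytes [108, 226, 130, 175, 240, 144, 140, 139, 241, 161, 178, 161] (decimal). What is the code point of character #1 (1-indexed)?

U+006C

Offset 0: leading byte 0x6C = 01101100 → 1-byte char #1 = 6C.
Leading byte 0x6C = 01101100 matches 0xxxxxxx → 1-byte sequence.
Byte 1: 0x6C = 01101100, payload 1101100 (7 bits).
Concatenate: 1101100 = 0x6C (7 bits → U+006C).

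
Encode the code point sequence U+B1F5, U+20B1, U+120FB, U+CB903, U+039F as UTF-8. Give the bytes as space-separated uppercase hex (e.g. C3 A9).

EB 87 B5 E2 82 B1 F0 92 83 BB F3 8B A4 83 CE 9F

U+B1F5: 3-byte form → EB 87 B5.
U+20B1: 3-byte form → E2 82 B1.
U+120FB: 4-byte form → F0 92 83 BB.
U+CB903: 4-byte form → F3 8B A4 83.
U+039F: 2-byte form → CE 9F.
Concatenated (16 bytes): EB 87 B5 E2 82 B1 F0 92 83 BB F3 8B A4 83 CE 9F.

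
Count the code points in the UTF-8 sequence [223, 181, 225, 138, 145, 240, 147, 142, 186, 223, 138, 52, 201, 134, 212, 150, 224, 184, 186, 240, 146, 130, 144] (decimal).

Byte at offset 0: 0xDF = 11011111 → 2-byte char (#1). Advance 2.
Byte at offset 2: 0xE1 = 11100001 → 3-byte char (#2). Advance 3.
Byte at offset 5: 0xF0 = 11110000 → 4-byte char (#3). Advance 4.
Byte at offset 9: 0xDF = 11011111 → 2-byte char (#4). Advance 2.
Byte at offset 11: 0x34 = 00110100 → 1-byte char (#5). Advance 1.
Byte at offset 12: 0xC9 = 11001001 → 2-byte char (#6). Advance 2.
Byte at offset 14: 0xD4 = 11010100 → 2-byte char (#7). Advance 2.
Byte at offset 16: 0xE0 = 11100000 → 3-byte char (#8). Advance 3.
Byte at offset 19: 0xF0 = 11110000 → 4-byte char (#9). Advance 4.
Reached end at offset 23 after 9 code points.

9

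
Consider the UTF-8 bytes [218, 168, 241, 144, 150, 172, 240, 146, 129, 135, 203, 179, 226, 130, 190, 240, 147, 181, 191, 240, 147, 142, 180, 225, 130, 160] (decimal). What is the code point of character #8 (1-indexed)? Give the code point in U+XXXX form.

U+10A0

Offset 0: leading byte 0xDA = 11011010 → 2-byte char #1 = DA A8.
Offset 2: leading byte 0xF1 = 11110001 → 4-byte char #2 = F1 90 96 AC.
Offset 6: leading byte 0xF0 = 11110000 → 4-byte char #3 = F0 92 81 87.
Offset 10: leading byte 0xCB = 11001011 → 2-byte char #4 = CB B3.
Offset 12: leading byte 0xE2 = 11100010 → 3-byte char #5 = E2 82 BE.
Offset 15: leading byte 0xF0 = 11110000 → 4-byte char #6 = F0 93 B5 BF.
Offset 19: leading byte 0xF0 = 11110000 → 4-byte char #7 = F0 93 8E B4.
Offset 23: leading byte 0xE1 = 11100001 → 3-byte char #8 = E1 82 A0.
Leading byte 0xE1 = 11100001 matches 1110xxxx → 3-byte sequence.
Byte 1: 0xE1 = 11100001, payload 0001 (4 bits).
Byte 2: 0x82 = 10000010 (10xxxxxx ✓), payload 000010.
Byte 3: 0xA0 = 10100000 (10xxxxxx ✓), payload 100000.
Concatenate: 0001000010100000 = 0x10A0 (16 bits → U+10A0).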